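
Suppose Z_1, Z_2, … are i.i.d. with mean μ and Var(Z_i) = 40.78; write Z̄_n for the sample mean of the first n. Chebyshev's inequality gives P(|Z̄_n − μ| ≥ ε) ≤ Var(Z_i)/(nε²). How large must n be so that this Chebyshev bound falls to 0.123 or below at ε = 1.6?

Require 40.78/(n·1.6²) ≤ 0.123, i.e. n ≥ 40.78/(0.123·1.6²) = 129.510.
The smallest integer n is 130.

130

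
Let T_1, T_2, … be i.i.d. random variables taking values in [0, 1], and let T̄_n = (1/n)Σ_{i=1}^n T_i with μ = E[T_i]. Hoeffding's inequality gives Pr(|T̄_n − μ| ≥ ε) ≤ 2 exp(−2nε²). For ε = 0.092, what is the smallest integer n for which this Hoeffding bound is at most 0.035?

Require 2·exp(−2nε²) ≤ 0.035, i.e. 2nε² ≥ ln(2/0.035) = 4.045554.
So n ≥ 4.045554 / (2·0.092²) = 238.986.
The smallest integer n is 239.

239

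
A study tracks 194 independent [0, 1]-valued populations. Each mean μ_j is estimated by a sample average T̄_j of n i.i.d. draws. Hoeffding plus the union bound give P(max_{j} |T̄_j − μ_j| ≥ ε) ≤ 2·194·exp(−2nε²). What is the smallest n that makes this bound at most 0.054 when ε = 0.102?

427

Need 2·194·exp(−2nε²) ≤ 0.054, i.e. exp(−2nε²) ≤ 0.054/388.
So 2nε² ≥ ln(388/0.054) = 8.879777.
Hence n ≥ 8.879777/(2·0.102²) = 426.748.
The smallest integer n is 427.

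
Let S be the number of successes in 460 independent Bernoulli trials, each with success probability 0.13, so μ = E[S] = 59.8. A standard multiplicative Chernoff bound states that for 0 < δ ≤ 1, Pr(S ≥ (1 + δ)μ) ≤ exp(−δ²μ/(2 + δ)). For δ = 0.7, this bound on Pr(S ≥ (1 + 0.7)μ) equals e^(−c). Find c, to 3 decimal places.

10.853

c = δ²μ/(2 + δ) = 0.7²·59.8/(2 + 0.7) = 10.8526.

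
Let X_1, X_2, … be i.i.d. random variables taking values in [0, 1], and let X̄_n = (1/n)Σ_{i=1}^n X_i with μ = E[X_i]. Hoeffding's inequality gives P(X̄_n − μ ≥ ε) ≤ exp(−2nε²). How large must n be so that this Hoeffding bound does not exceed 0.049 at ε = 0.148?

Require exp(−2nε²) ≤ 0.049, i.e. 2nε² ≥ ln(1/0.049) = 3.015935.
So n ≥ 3.015935 / (2·0.148²) = 68.844.
The smallest integer n is 69.

69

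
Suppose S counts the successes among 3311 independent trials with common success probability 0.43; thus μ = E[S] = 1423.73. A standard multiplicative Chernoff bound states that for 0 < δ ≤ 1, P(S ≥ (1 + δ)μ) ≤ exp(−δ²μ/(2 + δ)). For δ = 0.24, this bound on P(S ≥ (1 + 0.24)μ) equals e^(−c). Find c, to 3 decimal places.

c = δ²μ/(2 + δ) = 0.24²·1423.73/(2 + 0.24) = 36.6102.

36.610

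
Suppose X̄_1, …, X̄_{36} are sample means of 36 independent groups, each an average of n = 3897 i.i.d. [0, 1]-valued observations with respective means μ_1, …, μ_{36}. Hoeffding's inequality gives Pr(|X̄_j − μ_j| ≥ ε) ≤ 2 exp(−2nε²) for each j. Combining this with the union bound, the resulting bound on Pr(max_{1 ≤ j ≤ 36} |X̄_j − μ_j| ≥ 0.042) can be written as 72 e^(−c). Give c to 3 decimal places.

Union bound over the 36 events: Pr(max_{1 ≤ j ≤ 36} |X̄_j − μ_j| ≥ 0.042) ≤ 36·2·exp(−2nε²) = 72 exp(−2·3897·0.042²).
So c = 2·3897·0.042² = 13.7486.

13.749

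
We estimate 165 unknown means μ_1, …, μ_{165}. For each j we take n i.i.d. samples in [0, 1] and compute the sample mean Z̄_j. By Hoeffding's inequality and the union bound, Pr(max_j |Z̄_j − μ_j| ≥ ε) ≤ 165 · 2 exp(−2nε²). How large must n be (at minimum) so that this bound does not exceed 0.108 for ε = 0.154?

170

Need 2·165·exp(−2nε²) ≤ 0.108, i.e. exp(−2nε²) ≤ 0.108/330.
So 2nε² ≥ ln(330/0.108) = 8.024717.
Hence n ≥ 8.024717/(2·0.154²) = 169.184.
The smallest integer n is 170.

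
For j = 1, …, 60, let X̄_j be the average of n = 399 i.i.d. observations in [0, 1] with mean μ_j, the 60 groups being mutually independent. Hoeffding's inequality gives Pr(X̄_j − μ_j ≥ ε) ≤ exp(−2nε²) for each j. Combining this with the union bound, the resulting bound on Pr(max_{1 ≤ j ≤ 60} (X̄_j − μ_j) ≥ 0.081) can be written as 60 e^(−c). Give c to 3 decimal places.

5.236

Union bound over the 60 events: Pr(max_{1 ≤ j ≤ 60} (X̄_j − μ_j) ≥ 0.081) ≤ 60·exp(−2nε²) = 60 exp(−2·399·0.081²).
So c = 2·399·0.081² = 5.2357.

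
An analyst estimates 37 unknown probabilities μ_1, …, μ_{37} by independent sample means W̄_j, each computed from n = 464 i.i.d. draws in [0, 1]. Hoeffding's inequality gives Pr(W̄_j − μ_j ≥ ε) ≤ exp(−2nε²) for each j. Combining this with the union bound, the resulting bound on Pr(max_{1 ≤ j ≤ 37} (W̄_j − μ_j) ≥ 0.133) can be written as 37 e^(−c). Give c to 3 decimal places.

16.415

Union bound over the 37 events: Pr(max_{1 ≤ j ≤ 37} (W̄_j − μ_j) ≥ 0.133) ≤ 37·exp(−2nε²) = 37 exp(−2·464·0.133²).
So c = 2·464·0.133² = 16.4154.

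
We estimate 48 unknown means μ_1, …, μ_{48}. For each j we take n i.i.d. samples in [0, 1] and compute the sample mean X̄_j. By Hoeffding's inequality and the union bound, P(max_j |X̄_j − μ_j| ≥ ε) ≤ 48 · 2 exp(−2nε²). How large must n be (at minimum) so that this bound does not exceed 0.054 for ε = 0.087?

Need 2·48·exp(−2nε²) ≤ 0.054, i.e. exp(−2nε²) ≤ 0.054/96.
So 2nε² ≥ ln(96/0.054) = 7.483119.
Hence n ≥ 7.483119/(2·0.087²) = 494.327.
The smallest integer n is 495.

495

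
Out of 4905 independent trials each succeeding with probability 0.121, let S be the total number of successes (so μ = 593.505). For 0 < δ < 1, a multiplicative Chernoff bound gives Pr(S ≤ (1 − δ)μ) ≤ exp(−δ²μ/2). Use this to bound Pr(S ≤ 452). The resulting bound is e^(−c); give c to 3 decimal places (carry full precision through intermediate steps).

16.869

Write 452 = (1 − δ)μ, so δ = 1 − 452/593.505 = 0.2384226…
Then the exponent is δ²μ/2 = (μ − 452)²/(2μ) = 16.868994.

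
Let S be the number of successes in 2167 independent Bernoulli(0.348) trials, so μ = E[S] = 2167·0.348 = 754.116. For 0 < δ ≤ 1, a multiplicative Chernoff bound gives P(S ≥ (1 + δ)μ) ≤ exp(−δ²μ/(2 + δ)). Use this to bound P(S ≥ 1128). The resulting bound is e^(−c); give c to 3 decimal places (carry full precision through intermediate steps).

Write 1128 = (1 + δ)μ, so δ = 1128/754.116 − 1 = 0.4957911…
Then the exponent is δ²μ/(2 + δ) = (1128 − μ)² / (μ·(2 + δ)) = 74.272386.

74.272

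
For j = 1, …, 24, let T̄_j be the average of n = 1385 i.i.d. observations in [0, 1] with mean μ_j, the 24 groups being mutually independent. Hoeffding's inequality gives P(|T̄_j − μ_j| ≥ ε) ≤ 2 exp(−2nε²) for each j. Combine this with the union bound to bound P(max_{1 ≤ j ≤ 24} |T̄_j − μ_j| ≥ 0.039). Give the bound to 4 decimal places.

0.7104

Per-experiment Hoeffding bound: 2·exp(−2·1385·0.039²) = 2·exp(−4.21317) = 0.029599.
Union bound over 24 events: 24·0.029599 = 0.71037.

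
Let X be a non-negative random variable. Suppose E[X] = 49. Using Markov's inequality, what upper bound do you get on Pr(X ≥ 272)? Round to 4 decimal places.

0.1801

Markov's inequality: for a non-negative random variable, Pr(X ≥ a) ≤ E[X]/a.
Here E[X] = 49 and a = 272, so the bound is 49/272 = 0.1801.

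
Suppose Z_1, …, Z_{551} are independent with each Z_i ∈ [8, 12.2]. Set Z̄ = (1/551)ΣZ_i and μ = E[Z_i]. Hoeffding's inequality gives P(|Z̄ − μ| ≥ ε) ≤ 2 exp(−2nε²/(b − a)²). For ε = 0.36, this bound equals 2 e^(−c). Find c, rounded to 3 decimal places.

8.096

c = 2nε²/(b − a)² = 2·551·0.36² / 4.2² = 8.0963.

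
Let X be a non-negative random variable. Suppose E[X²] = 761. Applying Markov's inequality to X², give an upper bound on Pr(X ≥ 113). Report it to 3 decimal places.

Since X ≥ 0, the event {X ≥ 113} is the same as {X² ≥ 12769}.
Markov's inequality applied to X² gives Pr(X² ≥ 12769) ≤ E[X²]/12769 = 761/12769 = 0.0596.

0.060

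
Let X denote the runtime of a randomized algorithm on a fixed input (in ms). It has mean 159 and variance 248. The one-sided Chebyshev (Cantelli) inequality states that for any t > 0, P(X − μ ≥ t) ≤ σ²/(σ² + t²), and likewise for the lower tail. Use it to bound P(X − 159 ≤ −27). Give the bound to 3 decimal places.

Here σ² = 248 and t = 27, so σ² + t² = 977.
Cantelli's bound: 248/977 = 0.2538.

0.254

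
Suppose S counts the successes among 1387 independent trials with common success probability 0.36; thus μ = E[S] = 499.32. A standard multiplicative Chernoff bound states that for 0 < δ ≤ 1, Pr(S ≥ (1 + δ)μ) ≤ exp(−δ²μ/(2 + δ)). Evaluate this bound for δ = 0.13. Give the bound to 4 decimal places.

Exponent = δ²μ/(2 + δ) = 0.13²·499.32/2.13 = 3.9617.
Bound = exp(−3.9617) = 0.01903.

0.0190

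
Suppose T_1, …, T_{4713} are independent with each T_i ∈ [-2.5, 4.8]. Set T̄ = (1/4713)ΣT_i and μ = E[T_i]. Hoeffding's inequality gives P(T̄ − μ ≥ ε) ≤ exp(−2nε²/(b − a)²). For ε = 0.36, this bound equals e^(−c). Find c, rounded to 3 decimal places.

22.924

c = 2nε²/(b − a)² = 2·4713·0.36² / 7.3² = 22.9238.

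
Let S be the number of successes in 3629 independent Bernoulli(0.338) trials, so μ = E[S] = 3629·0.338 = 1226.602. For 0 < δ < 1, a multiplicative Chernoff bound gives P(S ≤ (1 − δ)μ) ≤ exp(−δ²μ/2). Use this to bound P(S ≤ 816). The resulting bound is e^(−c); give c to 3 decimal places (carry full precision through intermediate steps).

Write 816 = (1 − δ)μ, so δ = 1 − 816/1226.602 = 0.3347475…
Then the exponent is δ²μ/2 = (μ − 816)²/(2μ) = 68.724004.

68.724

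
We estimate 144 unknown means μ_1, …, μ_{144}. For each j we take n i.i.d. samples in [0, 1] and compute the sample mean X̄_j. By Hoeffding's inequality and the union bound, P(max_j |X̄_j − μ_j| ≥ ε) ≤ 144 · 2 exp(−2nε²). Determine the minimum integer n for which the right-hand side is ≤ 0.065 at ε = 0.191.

116

Need 2·144·exp(−2nε²) ≤ 0.065, i.e. exp(−2nε²) ≤ 0.065/288.
So 2nε² ≥ ln(288/0.065) = 8.396328.
Hence n ≥ 8.396328/(2·0.191²) = 115.078.
The smallest integer n is 116.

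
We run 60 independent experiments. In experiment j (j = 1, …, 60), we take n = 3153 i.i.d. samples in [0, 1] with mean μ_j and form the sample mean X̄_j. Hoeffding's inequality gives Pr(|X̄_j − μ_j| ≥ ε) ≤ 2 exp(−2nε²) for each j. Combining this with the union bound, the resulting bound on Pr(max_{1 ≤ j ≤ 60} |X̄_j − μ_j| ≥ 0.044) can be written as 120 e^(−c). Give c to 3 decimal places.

12.208

Union bound over the 60 events: Pr(max_{1 ≤ j ≤ 60} |X̄_j − μ_j| ≥ 0.044) ≤ 60·2·exp(−2nε²) = 120 exp(−2·3153·0.044²).
So c = 2·3153·0.044² = 12.2084.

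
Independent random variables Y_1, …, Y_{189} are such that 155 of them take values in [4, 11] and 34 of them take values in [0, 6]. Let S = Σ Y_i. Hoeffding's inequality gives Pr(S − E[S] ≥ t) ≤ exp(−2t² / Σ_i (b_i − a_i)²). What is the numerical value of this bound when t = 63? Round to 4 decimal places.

Σ(b_i − a_i)² = 155·7² + 34·6² = 8819.
Exponent = 2·63² / 8819 = 0.90010.
Bound = exp(−0.90010) = 0.40653.

0.4065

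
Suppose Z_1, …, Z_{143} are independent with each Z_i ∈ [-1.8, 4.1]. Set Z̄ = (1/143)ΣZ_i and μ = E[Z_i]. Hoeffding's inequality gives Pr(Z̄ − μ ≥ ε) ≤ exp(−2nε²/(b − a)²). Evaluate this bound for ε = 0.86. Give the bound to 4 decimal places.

Exponent: 2nε²/(b − a)² = 2·143·0.86² / 5.9² = 6.07658.
Bound = exp(−6.07658) = 0.00230.

0.0023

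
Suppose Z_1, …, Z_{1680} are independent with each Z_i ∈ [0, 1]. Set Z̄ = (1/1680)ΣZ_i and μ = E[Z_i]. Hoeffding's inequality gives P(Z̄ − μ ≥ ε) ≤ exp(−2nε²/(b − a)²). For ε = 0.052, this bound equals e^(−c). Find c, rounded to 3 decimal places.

c = 2nε²/(b − a)² = 2·1680·0.052² / 1² = 9.0854.

9.085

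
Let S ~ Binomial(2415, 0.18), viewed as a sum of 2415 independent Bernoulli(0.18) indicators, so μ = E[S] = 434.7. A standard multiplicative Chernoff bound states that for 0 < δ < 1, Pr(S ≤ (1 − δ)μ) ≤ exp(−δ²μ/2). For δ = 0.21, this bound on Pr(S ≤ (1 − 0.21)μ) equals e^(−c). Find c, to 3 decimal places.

9.585

c = δ²μ/2 = 0.21²·434.7/2 = 9.5851.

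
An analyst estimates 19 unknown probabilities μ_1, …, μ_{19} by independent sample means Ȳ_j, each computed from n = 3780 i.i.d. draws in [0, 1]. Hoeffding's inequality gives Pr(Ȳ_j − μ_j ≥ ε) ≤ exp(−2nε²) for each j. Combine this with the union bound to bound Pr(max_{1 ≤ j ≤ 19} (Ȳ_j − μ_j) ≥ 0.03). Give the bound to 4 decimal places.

Per-experiment Hoeffding bound: exp(−2·3780·0.03²) = exp(−6.80400) = 0.0011093.
Union bound over 19 events: 19·0.0011093 = 0.02108.

0.0211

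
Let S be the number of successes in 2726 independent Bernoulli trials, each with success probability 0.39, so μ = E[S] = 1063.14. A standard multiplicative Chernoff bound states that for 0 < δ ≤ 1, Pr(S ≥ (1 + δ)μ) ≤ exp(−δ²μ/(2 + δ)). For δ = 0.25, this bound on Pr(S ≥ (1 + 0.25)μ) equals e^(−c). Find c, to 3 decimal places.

c = δ²μ/(2 + δ) = 0.25²·1063.14/(2 + 0.25) = 29.5317.

29.532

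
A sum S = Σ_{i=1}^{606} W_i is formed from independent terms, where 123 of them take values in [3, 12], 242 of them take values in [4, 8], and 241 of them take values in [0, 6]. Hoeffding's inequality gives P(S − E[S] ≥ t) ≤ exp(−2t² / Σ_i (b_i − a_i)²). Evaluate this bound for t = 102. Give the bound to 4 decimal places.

Σ(b_i − a_i)² = 123·9² + 242·4² + 241·6² = 22511.
Exponent = 2·102² / 22511 = 0.92435.
Bound = exp(−0.92435) = 0.39679.

0.3968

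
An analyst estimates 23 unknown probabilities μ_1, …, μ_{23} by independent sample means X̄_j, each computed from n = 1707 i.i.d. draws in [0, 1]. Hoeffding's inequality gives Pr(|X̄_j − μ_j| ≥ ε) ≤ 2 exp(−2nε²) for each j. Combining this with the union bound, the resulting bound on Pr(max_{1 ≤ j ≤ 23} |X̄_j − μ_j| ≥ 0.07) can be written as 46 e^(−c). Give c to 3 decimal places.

16.729

Union bound over the 23 events: Pr(max_{1 ≤ j ≤ 23} |X̄_j − μ_j| ≥ 0.07) ≤ 23·2·exp(−2nε²) = 46 exp(−2·1707·0.07²).
So c = 2·1707·0.07² = 16.7286.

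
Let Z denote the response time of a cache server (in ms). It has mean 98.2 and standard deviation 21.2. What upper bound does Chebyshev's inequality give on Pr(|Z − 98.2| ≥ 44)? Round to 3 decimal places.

Chebyshev: Pr(|Z − μ| ≥ t) ≤ Var(Z)/t².
Var(Z) = σ² = 21.2² = 449.44.
Bound = 449.44 / 1936 = 0.2321.

0.232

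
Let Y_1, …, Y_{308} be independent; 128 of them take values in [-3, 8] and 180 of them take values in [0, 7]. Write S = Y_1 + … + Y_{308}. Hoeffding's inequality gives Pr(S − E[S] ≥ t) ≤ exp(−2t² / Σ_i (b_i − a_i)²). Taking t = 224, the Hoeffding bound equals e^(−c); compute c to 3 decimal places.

4.128

Σ(b_i − a_i)² = 128·11² + 180·7² = 24308.
c = 2t² / 24308 = 2·224² / 24308 = 4.1284.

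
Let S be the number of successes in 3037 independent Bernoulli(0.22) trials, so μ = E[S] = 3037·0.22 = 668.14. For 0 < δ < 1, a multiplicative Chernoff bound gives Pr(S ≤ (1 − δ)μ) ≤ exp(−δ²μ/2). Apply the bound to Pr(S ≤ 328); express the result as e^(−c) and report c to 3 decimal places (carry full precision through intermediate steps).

86.580

Write 328 = (1 − δ)μ, so δ = 1 − 328/668.14 = 0.5090849…
Then the exponent is δ²μ/2 = (μ − 328)²/(2μ) = 86.580073.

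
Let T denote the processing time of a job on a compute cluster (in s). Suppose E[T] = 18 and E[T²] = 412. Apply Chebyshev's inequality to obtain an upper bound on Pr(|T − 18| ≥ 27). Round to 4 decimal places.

Var(T) = E[T²] − (E[T])² = 412 − 324 = 88.
Chebyshev's inequality: Pr(|T − μ| ≥ t) ≤ Var(T)/t² = 88/729 = 0.1207.

0.1207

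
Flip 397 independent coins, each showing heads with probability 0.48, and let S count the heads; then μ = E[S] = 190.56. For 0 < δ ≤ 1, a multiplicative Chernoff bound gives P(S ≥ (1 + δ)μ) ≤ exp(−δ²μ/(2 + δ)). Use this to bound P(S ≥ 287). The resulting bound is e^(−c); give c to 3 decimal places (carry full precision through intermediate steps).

19.475

Write 287 = (1 + δ)μ, so δ = 287/190.56 − 1 = 0.5060873…
Then the exponent is δ²μ/(2 + δ) = (287 − μ)² / (μ·(2 + δ)) = 19.475403.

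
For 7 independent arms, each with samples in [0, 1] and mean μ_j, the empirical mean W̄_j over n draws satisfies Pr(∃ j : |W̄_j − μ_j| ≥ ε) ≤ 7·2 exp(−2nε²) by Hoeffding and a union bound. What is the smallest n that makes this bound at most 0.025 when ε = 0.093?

366

Need 2·7·exp(−2nε²) ≤ 0.025, i.e. exp(−2nε²) ≤ 0.025/14.
So 2nε² ≥ ln(14/0.025) = 6.327937.
Hence n ≥ 6.327937/(2·0.093²) = 365.819.
The smallest integer n is 366.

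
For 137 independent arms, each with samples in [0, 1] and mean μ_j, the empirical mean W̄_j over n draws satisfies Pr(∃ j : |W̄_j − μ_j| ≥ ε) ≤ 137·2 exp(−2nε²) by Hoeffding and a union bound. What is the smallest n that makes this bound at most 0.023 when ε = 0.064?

Need 2·137·exp(−2nε²) ≤ 0.023, i.e. exp(−2nε²) ≤ 0.023/274.
So 2nε² ≥ ln(274/0.023) = 9.385389.
Hence n ≥ 9.385389/(2·0.064²) = 1145.677.
The smallest integer n is 1146.

1146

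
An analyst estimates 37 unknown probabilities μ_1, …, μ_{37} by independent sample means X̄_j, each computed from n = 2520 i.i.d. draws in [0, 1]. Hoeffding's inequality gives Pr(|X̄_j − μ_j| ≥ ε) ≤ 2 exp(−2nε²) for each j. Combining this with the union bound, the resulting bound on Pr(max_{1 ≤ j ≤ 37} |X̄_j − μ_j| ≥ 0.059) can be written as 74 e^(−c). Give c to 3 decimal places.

17.544

Union bound over the 37 events: Pr(max_{1 ≤ j ≤ 37} |X̄_j − μ_j| ≥ 0.059) ≤ 37·2·exp(−2nε²) = 74 exp(−2·2520·0.059²).
So c = 2·2520·0.059² = 17.5442.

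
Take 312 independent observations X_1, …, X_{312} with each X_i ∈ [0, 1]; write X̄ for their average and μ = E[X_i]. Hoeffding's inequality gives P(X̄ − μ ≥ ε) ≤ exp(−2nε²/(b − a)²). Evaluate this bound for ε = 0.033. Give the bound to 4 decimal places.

Exponent: 2nε²/(b − a)² = 2·312·0.033² / 1² = 0.67954.
Bound = exp(−0.67954) = 0.50685.

0.5069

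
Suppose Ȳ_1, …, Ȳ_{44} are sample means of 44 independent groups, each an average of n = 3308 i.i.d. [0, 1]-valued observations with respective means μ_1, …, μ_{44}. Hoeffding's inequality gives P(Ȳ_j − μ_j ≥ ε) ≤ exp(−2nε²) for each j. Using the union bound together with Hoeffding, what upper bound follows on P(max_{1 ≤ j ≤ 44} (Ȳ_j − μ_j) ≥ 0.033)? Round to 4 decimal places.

0.0327

Per-experiment Hoeffding bound: exp(−2·3308·0.033²) = exp(−7.20482) = 0.00074299.
Union bound over 44 events: 44·0.00074299 = 0.03269.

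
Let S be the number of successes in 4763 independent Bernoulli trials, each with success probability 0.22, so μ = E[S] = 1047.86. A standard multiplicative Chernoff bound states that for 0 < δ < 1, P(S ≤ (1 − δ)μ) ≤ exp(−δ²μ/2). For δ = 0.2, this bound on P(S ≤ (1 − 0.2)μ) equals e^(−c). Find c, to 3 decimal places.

20.957

c = δ²μ/2 = 0.2²·1047.86/2 = 20.9572.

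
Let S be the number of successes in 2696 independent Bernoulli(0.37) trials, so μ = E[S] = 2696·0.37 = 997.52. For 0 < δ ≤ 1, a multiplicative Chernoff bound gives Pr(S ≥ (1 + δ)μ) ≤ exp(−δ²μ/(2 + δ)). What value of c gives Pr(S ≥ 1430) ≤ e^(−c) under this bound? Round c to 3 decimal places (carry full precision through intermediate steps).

77.049

Write 1430 = (1 + δ)μ, so δ = 1430/997.52 − 1 = 0.4335552…
Then the exponent is δ²μ/(2 + δ) = (1430 − μ)² / (μ·(2 + δ)) = 77.049396.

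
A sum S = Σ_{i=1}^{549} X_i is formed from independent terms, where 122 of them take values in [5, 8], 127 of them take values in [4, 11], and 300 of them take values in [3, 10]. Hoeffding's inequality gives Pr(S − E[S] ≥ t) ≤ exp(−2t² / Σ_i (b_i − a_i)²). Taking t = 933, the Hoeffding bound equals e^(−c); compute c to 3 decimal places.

79.060

Σ(b_i − a_i)² = 122·3² + 127·7² + 300·7² = 22021.
c = 2t² / 22021 = 2·933² / 22021 = 79.0599.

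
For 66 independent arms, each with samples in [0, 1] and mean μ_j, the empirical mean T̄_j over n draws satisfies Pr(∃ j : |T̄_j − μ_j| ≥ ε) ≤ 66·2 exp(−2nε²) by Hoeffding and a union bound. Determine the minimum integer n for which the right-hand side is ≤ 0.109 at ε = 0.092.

Need 2·66·exp(−2nε²) ≤ 0.109, i.e. exp(−2nε²) ≤ 0.109/132.
So 2nε² ≥ ln(132/0.109) = 7.099209.
Hence n ≥ 7.099209/(2·0.092²) = 419.377.
The smallest integer n is 420.

420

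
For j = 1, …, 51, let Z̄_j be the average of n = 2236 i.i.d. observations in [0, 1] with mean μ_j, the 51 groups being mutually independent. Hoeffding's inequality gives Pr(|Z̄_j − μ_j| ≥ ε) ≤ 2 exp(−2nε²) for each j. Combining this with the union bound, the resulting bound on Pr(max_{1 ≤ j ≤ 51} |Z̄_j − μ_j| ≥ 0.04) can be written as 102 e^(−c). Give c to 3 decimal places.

7.155

Union bound over the 51 events: Pr(max_{1 ≤ j ≤ 51} |Z̄_j − μ_j| ≥ 0.04) ≤ 51·2·exp(−2nε²) = 102 exp(−2·2236·0.04²).
So c = 2·2236·0.04² = 7.1552.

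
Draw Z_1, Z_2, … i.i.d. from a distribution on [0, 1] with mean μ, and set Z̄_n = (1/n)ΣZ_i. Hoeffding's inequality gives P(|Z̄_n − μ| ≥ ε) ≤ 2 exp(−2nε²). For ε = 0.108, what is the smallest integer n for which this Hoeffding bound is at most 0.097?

130

Require 2·exp(−2nε²) ≤ 0.097, i.e. 2nε² ≥ ln(2/0.097) = 3.026191.
So n ≥ 3.026191 / (2·0.108²) = 129.724.
The smallest integer n is 130.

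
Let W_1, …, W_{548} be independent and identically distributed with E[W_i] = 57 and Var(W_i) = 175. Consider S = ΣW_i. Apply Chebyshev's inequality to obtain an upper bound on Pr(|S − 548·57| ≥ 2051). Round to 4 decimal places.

Var(S) = n·Var(W_i) = 548·175 = 95900.
Chebyshev: Pr(|S − 548·57| ≥ 2051) ≤ Var(S)/2051² = 95900/4206601 = 0.0228.

0.0228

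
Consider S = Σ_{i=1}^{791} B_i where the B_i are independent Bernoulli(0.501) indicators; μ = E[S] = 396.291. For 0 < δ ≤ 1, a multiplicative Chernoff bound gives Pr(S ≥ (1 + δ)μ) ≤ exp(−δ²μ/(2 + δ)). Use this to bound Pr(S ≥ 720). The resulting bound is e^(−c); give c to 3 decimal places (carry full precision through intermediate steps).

Write 720 = (1 + δ)μ, so δ = 720/396.291 − 1 = 0.8168467…
Then the exponent is δ²μ/(2 + δ) = (720 − μ)² / (μ·(2 + δ)) = 93.871147.

93.871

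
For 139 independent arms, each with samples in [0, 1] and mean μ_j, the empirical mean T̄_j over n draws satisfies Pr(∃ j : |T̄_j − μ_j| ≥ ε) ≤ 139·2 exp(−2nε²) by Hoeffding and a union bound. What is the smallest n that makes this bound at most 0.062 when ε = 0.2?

106

Need 2·139·exp(−2nε²) ≤ 0.062, i.e. exp(−2nε²) ≤ 0.062/278.
So 2nε² ≥ ln(278/0.062) = 8.408242.
Hence n ≥ 8.408242/(2·0.2²) = 105.103.
The smallest integer n is 106.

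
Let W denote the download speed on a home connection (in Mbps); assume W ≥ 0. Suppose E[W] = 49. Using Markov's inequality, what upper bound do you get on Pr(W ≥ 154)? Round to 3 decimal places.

0.318

Markov's inequality: for a non-negative random variable, Pr(W ≥ a) ≤ E[W]/a.
Here E[W] = 49 and a = 154, so the bound is 49/154 = 0.3182.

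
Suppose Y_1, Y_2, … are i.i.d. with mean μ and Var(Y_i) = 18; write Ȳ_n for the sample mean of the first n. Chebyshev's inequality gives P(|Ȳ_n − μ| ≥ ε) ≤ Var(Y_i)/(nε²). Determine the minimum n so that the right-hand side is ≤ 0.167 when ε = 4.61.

Require 18/(n·4.61²) ≤ 0.167, i.e. n ≥ 18/(0.167·4.61²) = 5.072.
The smallest integer n is 6.

6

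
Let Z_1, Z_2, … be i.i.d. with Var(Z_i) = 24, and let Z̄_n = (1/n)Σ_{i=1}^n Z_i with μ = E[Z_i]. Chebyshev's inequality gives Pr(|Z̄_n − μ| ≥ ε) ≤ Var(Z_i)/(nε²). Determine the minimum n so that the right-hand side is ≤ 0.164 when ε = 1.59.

Require 24/(n·1.59²) ≤ 0.164, i.e. n ≥ 24/(0.164·1.59²) = 57.886.
The smallest integer n is 58.

58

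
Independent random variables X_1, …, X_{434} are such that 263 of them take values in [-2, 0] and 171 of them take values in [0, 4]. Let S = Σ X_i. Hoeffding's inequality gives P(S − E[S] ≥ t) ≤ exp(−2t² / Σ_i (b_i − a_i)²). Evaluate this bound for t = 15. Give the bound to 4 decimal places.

Σ(b_i − a_i)² = 263·2² + 171·4² = 3788.
Exponent = 2·15² / 3788 = 0.11880.
Bound = exp(−0.11880) = 0.88799.

0.8880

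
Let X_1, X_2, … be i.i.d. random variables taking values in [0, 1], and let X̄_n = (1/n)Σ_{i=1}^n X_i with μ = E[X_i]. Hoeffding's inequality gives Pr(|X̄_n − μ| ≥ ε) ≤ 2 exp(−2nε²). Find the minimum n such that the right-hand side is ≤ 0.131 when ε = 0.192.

37

Require 2·exp(−2nε²) ≤ 0.131, i.e. 2nε² ≥ ln(2/0.131) = 2.725705.
So n ≥ 2.725705 / (2·0.192²) = 36.970.
The smallest integer n is 37.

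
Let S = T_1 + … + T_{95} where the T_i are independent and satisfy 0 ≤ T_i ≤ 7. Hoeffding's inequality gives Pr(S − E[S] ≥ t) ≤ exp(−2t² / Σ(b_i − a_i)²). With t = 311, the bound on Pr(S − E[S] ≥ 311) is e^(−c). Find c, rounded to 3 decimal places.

Σ(b_i − a_i)² = 95·(7)² = 4655.
c = 2t²/4655 = 2·311²/4655 = 41.5557.

41.556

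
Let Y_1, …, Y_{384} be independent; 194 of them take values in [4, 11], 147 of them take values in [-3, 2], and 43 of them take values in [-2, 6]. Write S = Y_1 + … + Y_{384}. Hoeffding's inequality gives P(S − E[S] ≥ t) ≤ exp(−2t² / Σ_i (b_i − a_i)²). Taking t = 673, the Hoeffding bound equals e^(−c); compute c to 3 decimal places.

Σ(b_i − a_i)² = 194·7² + 147·5² + 43·8² = 15933.
c = 2t² / 15933 = 2·673² / 15933 = 56.8542.

56.854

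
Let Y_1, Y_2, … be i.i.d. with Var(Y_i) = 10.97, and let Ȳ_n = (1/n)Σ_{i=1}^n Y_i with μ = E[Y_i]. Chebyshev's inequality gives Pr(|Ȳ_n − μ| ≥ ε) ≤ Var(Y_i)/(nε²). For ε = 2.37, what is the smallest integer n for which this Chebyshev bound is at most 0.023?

85

Require 10.97/(n·2.37²) ≤ 0.023, i.e. n ≥ 10.97/(0.023·2.37²) = 84.915.
The smallest integer n is 85.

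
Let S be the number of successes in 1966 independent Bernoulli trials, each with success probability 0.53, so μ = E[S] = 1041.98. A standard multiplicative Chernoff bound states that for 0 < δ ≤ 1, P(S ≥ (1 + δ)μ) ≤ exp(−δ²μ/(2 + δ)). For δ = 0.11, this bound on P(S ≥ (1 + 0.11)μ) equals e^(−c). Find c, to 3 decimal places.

5.975

c = δ²μ/(2 + δ) = 0.11²·1041.98/(2 + 0.11) = 5.9753.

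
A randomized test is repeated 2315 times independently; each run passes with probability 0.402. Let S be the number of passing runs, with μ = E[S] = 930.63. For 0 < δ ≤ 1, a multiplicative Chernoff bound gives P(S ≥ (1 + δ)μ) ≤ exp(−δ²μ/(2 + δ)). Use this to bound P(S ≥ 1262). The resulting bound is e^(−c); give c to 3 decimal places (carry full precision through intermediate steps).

50.080

Write 1262 = (1 + δ)μ, so δ = 1262/930.63 − 1 = 0.3560706…
Then the exponent is δ²μ/(2 + δ) = (1262 − μ)² / (μ·(2 + δ)) = 50.079620.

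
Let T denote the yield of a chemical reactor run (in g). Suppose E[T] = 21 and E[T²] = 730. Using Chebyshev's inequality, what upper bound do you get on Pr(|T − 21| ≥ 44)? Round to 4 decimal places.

Var(T) = E[T²] − (E[T])² = 730 − 441 = 289.
Chebyshev's inequality: Pr(|T − μ| ≥ t) ≤ Var(T)/t² = 289/1936 = 0.1493.

0.1493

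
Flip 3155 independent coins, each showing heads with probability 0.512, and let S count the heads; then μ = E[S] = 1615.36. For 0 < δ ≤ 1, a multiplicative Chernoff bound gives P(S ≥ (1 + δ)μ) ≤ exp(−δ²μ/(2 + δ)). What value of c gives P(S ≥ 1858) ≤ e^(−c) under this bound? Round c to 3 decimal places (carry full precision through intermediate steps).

Write 1858 = (1 + δ)μ, so δ = 1858/1615.36 − 1 = 0.150208…
Then the exponent is δ²μ/(2 + δ) = (1858 − μ)² / (μ·(2 + δ)) = 16.950207.

16.950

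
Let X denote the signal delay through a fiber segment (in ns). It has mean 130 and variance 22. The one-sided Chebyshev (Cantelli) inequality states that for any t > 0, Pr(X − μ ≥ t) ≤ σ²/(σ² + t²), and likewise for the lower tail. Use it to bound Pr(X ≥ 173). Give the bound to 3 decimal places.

0.012

Here σ² = 22 and t = 43, so σ² + t² = 1871.
Cantelli's bound: 22/1871 = 0.0118.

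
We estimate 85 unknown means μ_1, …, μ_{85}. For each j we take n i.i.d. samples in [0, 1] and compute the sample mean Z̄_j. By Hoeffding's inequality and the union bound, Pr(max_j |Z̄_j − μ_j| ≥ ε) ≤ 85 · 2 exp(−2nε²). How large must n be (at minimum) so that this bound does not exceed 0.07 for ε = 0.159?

155

Need 2·85·exp(−2nε²) ≤ 0.07, i.e. exp(−2nε²) ≤ 0.07/170.
So 2nε² ≥ ln(170/0.07) = 7.795058.
Hence n ≥ 7.795058/(2·0.159²) = 154.168.
The smallest integer n is 155.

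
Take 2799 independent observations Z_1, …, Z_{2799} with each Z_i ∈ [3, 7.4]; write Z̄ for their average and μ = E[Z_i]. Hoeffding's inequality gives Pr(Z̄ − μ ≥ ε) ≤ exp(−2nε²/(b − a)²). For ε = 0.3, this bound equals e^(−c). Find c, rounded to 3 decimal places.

26.024

c = 2nε²/(b − a)² = 2·2799·0.3² / 4.4² = 26.0238.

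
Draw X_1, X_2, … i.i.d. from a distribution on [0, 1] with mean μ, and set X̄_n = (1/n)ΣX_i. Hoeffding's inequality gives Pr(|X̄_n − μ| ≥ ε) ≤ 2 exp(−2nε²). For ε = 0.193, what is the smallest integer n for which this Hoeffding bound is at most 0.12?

Require 2·exp(−2nε²) ≤ 0.12, i.e. 2nε² ≥ ln(2/0.12) = 2.813411.
So n ≥ 2.813411 / (2·0.193²) = 37.765.
The smallest integer n is 38.

38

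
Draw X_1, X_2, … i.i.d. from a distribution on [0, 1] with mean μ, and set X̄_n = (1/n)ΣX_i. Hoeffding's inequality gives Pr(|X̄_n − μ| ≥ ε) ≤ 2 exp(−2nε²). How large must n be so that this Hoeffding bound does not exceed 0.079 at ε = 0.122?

Require 2·exp(−2nε²) ≤ 0.079, i.e. 2nε² ≥ ln(2/0.079) = 3.231455.
So n ≥ 3.231455 / (2·0.122²) = 108.555.
The smallest integer n is 109.

109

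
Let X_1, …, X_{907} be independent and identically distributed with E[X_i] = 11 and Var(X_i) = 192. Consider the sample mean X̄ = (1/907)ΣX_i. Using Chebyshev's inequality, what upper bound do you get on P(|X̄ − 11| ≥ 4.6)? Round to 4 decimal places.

Var(X̄) = Var(X_i)/n = 192/907 = 0.21169.
Chebyshev: P(|X̄ − 11| ≥ 4.6) ≤ Var(X̄)/(4.6)² = 192/(907·4.6²) = 0.0100.

0.0100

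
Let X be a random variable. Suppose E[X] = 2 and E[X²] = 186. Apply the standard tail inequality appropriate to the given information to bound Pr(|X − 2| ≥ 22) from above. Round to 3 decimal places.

The first two moments determine the variance, so Chebyshev's inequality is the sharpest standard bound available.
Var(X) = E[X²] − (E[X])² = 186 − 4 = 182.
Chebyshev's inequality: Pr(|X − μ| ≥ t) ≤ Var(X)/t² = 182/484 = 0.3760.

0.376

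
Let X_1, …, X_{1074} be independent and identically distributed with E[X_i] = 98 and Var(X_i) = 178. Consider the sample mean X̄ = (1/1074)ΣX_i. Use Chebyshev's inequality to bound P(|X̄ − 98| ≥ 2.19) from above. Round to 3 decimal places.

Var(X̄) = Var(X_i)/n = 178/1074 = 0.16574.
Chebyshev: P(|X̄ − 98| ≥ 2.19) ≤ Var(X̄)/(2.19)² = 178/(1074·2.19²) = 0.0346.

0.035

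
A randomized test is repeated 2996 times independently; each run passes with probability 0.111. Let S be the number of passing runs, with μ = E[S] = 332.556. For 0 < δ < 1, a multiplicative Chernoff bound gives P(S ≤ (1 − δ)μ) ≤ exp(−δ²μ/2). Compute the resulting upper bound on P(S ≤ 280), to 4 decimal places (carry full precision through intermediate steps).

0.0157

Write 280 = (1 − δ)μ, so δ = 1 − 280/332.556 = 0.1580365…
Then the exponent is δ²μ/2 = (μ − 280)²/(2μ) = 4.152884.
Bound = exp(−4.152884) = 0.01572.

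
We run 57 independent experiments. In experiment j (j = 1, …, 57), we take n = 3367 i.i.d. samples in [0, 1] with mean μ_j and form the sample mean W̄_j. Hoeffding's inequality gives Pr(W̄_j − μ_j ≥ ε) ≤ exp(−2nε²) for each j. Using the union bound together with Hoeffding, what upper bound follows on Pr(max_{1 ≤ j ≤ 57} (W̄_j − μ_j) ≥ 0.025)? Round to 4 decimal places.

Per-experiment Hoeffding bound: exp(−2·3367·0.025²) = exp(−4.20875) = 0.014865.
Union bound over 57 events: 57·0.014865 = 0.84730.

0.8473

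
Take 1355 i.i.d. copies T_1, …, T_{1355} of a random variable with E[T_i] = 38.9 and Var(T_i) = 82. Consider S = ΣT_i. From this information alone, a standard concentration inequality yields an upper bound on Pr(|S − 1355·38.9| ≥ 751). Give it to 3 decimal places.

With mean and variance of each term known, Chebyshev's inequality bounds the deviation of the sum (or sample mean).
Var(S) = n·Var(T_i) = 1355·82 = 111110.
Chebyshev: Pr(|S − 1355·38.9| ≥ 751) ≤ Var(S)/751² = 111110/564001 = 0.1970.

0.197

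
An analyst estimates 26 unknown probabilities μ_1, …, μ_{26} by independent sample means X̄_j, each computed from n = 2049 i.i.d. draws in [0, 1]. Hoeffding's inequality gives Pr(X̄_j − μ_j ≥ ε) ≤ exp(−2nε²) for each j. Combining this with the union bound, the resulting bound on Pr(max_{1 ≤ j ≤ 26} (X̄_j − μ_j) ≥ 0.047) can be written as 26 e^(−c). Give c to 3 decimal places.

9.052

Union bound over the 26 events: Pr(max_{1 ≤ j ≤ 26} (X̄_j − μ_j) ≥ 0.047) ≤ 26·exp(−2nε²) = 26 exp(−2·2049·0.047²).
So c = 2·2049·0.047² = 9.0525.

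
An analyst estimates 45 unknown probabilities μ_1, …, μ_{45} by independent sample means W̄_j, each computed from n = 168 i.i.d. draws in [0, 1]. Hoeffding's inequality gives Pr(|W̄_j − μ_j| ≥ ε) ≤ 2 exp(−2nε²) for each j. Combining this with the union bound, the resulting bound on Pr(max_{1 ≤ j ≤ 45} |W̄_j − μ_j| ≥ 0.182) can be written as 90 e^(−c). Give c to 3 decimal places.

11.130

Union bound over the 45 events: Pr(max_{1 ≤ j ≤ 45} |W̄_j − μ_j| ≥ 0.182) ≤ 45·2·exp(−2nε²) = 90 exp(−2·168·0.182²).
So c = 2·168·0.182² = 11.1297.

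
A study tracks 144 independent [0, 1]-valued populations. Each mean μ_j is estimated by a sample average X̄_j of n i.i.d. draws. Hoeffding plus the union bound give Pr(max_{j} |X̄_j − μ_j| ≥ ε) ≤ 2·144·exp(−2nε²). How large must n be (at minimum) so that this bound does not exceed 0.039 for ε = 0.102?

429

Need 2·144·exp(−2nε²) ≤ 0.039, i.e. exp(−2nε²) ≤ 0.039/288.
So 2nε² ≥ ln(288/0.039) = 8.907154.
Hence n ≥ 8.907154/(2·0.102²) = 428.064.
The smallest integer n is 429.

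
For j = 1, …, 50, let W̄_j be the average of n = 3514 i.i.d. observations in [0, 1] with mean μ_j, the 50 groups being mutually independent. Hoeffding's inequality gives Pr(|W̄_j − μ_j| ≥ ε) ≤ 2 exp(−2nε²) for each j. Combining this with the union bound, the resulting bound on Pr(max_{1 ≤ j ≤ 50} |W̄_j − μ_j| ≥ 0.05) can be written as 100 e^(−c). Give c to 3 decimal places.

17.570

Union bound over the 50 events: Pr(max_{1 ≤ j ≤ 50} |W̄_j − μ_j| ≥ 0.05) ≤ 50·2·exp(−2nε²) = 100 exp(−2·3514·0.05²).
So c = 2·3514·0.05² = 17.5700.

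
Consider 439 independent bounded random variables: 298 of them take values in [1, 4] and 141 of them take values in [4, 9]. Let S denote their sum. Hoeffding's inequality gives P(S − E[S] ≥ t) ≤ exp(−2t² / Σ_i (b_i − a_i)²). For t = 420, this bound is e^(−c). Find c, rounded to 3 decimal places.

Σ(b_i − a_i)² = 298·3² + 141·5² = 6207.
c = 2t² / 6207 = 2·420² / 6207 = 56.8391.

56.839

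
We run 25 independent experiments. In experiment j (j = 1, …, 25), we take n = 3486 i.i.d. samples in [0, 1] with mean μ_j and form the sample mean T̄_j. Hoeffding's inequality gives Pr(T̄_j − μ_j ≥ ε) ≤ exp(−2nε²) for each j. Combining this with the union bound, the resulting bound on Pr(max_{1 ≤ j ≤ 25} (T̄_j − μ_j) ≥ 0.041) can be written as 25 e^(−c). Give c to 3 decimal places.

Union bound over the 25 events: Pr(max_{1 ≤ j ≤ 25} (T̄_j − μ_j) ≥ 0.041) ≤ 25·exp(−2nε²) = 25 exp(−2·3486·0.041²).
So c = 2·3486·0.041² = 11.7199.

11.720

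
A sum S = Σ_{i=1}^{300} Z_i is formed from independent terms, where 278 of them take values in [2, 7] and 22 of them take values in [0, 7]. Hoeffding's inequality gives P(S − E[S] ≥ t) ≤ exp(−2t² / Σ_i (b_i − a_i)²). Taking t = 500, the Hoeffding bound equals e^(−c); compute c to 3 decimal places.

Σ(b_i − a_i)² = 278·5² + 22·7² = 8028.
c = 2t² / 8028 = 2·500² / 8028 = 62.2820.

62.282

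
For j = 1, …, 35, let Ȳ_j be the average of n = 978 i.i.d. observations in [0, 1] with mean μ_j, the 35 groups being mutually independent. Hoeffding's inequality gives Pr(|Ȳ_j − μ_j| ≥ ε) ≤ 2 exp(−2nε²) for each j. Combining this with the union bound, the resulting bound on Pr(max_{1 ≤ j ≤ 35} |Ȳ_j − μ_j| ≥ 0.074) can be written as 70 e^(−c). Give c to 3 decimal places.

10.711

Union bound over the 35 events: Pr(max_{1 ≤ j ≤ 35} |Ȳ_j − μ_j| ≥ 0.074) ≤ 35·2·exp(−2nε²) = 70 exp(−2·978·0.074²).
So c = 2·978·0.074² = 10.7111.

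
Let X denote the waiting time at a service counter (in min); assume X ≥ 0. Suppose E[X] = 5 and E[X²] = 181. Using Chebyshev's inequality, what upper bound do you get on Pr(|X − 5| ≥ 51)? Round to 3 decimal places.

0.060

Var(X) = E[X²] − (E[X])² = 181 − 25 = 156.
Chebyshev's inequality: Pr(|X − μ| ≥ t) ≤ Var(X)/t² = 156/2601 = 0.0600.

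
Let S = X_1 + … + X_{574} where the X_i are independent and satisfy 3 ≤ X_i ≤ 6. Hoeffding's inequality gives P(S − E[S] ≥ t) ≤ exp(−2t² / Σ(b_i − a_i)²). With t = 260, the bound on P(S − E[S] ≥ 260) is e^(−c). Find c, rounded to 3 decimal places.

26.171

Σ(b_i − a_i)² = 574·(3)² = 5166.
c = 2t²/5166 = 2·260²/5166 = 26.1711.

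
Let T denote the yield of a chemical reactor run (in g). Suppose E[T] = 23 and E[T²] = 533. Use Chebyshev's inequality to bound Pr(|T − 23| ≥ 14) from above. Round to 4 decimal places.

0.0204

Var(T) = E[T²] − (E[T])² = 533 − 529 = 4.
Chebyshev's inequality: Pr(|T − μ| ≥ t) ≤ Var(T)/t² = 4/196 = 0.0204.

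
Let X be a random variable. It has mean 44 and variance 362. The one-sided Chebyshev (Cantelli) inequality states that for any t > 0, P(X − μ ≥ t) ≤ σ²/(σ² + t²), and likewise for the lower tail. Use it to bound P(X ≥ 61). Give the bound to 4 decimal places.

0.5561

Here σ² = 362 and t = 17, so σ² + t² = 651.
Cantelli's bound: 362/651 = 0.5561.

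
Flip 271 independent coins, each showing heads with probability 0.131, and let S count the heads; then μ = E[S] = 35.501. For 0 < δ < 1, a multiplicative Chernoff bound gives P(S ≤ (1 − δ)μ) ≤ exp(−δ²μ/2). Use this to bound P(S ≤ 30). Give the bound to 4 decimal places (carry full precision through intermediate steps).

0.6530

Write 30 = (1 − δ)μ, so δ = 1 − 30/35.501 = 0.1549534…
Then the exponent is δ²μ/2 = (μ − 30)²/(2μ) = 0.426199.
Bound = exp(−0.426199) = 0.65299.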